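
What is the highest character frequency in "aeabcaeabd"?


Input: aeabcaeabd
Character counts:
  'a': 4
  'b': 2
  'c': 1
  'd': 1
  'e': 2
Maximum frequency: 4

4


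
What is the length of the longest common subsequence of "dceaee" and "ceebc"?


LCS of "dceaee" and "ceebc"
DP table:
           c    e    e    b    c
      0    0    0    0    0    0
  d   0    0    0    0    0    0
  c   0    1    1    1    1    1
  e   0    1    2    2    2    2
  a   0    1    2    2    2    2
  e   0    1    2    3    3    3
  e   0    1    2    3    3    3
LCS length = dp[6][5] = 3

3


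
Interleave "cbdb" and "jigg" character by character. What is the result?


Interleaving "cbdb" and "jigg":
  Position 0: 'c' from first, 'j' from second => "cj"
  Position 1: 'b' from first, 'i' from second => "bi"
  Position 2: 'd' from first, 'g' from second => "dg"
  Position 3: 'b' from first, 'g' from second => "bg"
Result: cjbidgbg

cjbidgbg


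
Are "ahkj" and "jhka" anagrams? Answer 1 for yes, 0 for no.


Strings: "ahkj", "jhka"
Sorted first:  ahjk
Sorted second: ahjk
Sorted forms match => anagrams

1


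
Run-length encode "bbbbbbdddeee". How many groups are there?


Input: bbbbbbdddeee
Scanning for consecutive runs:
  Group 1: 'b' x 6 (positions 0-5)
  Group 2: 'd' x 3 (positions 6-8)
  Group 3: 'e' x 3 (positions 9-11)
Total groups: 3

3


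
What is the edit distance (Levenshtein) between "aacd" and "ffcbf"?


Computing edit distance: "aacd" -> "ffcbf"
DP table:
           f    f    c    b    f
      0    1    2    3    4    5
  a   1    1    2    3    4    5
  a   2    2    2    3    4    5
  c   3    3    3    2    3    4
  d   4    4    4    3    3    4
Edit distance = dp[4][5] = 4

4


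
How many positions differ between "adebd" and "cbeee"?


Comparing "adebd" and "cbeee" position by position:
  Position 0: 'a' vs 'c' => DIFFER
  Position 1: 'd' vs 'b' => DIFFER
  Position 2: 'e' vs 'e' => same
  Position 3: 'b' vs 'e' => DIFFER
  Position 4: 'd' vs 'e' => DIFFER
Positions that differ: 4

4


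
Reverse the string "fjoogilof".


Input: fjoogilof
Reading characters right to left:
  Position 8: 'f'
  Position 7: 'o'
  Position 6: 'l'
  Position 5: 'i'
  Position 4: 'g'
  Position 3: 'o'
  Position 2: 'o'
  Position 1: 'j'
  Position 0: 'f'
Reversed: foligoojf

foligoojf


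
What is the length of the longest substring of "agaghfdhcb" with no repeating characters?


Input: "agaghfdhcb"
Sliding window (track last position of each char):
  Position 0 ('a'): window [0,0] length 1 -- new best
  Position 1 ('g'): window [0,1] length 2 -- new best
  Position 2 ('a'): repeat (last at 0), move window start to 1
  Position 2 ('a'): window [1,2] length 2
  Position 3 ('g'): repeat (last at 1), move window start to 2
  Position 3 ('g'): window [2,3] length 2
  Position 4 ('h'): window [2,4] length 3 -- new best
  Position 5 ('f'): window [2,5] length 4 -- new best
  Position 6 ('d'): window [2,6] length 5 -- new best
  Position 7 ('h'): repeat (last at 4), move window start to 5
  Position 7 ('h'): window [5,7] length 3
  Position 8 ('c'): window [5,8] length 4
  Position 9 ('b'): window [5,9] length 5
Longest substring with no repeats: "aghfd" with length 5

5


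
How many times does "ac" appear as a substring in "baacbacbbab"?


Searching for "ac" in "baacbacbbab"
Scanning each position:
  Position 0: "ba" => no
  Position 1: "aa" => no
  Position 2: "ac" => MATCH
  Position 3: "cb" => no
  Position 4: "ba" => no
  Position 5: "ac" => MATCH
  Position 6: "cb" => no
  Position 7: "bb" => no
  Position 8: "ba" => no
  Position 9: "ab" => no
Total occurrences: 2

2


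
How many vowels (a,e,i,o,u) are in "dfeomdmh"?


Input: dfeomdmh
Checking each character:
  'd' at position 0: consonant
  'f' at position 1: consonant
  'e' at position 2: vowel (running total: 1)
  'o' at position 3: vowel (running total: 2)
  'm' at position 4: consonant
  'd' at position 5: consonant
  'm' at position 6: consonant
  'h' at position 7: consonant
Total vowels: 2

2


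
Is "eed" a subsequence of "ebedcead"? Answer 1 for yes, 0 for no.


Check if "eed" is a subsequence of "ebedcead"
Greedy scan:
  Position 0 ('e'): matches sub[0] = 'e'
  Position 1 ('b'): no match needed
  Position 2 ('e'): matches sub[1] = 'e'
  Position 3 ('d'): matches sub[2] = 'd'
  Position 4 ('c'): no match needed
  Position 5 ('e'): no match needed
  Position 6 ('a'): no match needed
  Position 7 ('d'): no match needed
All 3 characters matched => is a subsequence

1


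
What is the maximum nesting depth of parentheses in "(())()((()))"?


Input: "(())()((()))"
Tracking depth:
  Position 0 '(': depth becomes 1
  Position 1 '(': depth becomes 2
  Position 2 ')': depth becomes 1
  Position 3 ')': depth becomes 0
  Position 4 '(': depth becomes 1
  Position 5 ')': depth becomes 0
  Position 6 '(': depth becomes 1
  Position 7 '(': depth becomes 2
  Position 8 '(': depth becomes 3
  Position 9 ')': depth becomes 2
  Position 10 ')': depth becomes 1
  Position 11 ')': depth becomes 0
Maximum depth reached: 3

3


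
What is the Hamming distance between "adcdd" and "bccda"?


Comparing "adcdd" and "bccda" position by position:
  Position 0: 'a' vs 'b' => differ
  Position 1: 'd' vs 'c' => differ
  Position 2: 'c' vs 'c' => same
  Position 3: 'd' vs 'd' => same
  Position 4: 'd' vs 'a' => differ
Total differences (Hamming distance): 3

3


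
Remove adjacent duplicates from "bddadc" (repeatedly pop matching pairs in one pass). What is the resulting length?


Input: bddadc
Stack-based adjacent duplicate removal:
  Read 'b': push. Stack: b
  Read 'd': push. Stack: bd
  Read 'd': matches stack top 'd' => pop. Stack: b
  Read 'a': push. Stack: ba
  Read 'd': push. Stack: bad
  Read 'c': push. Stack: badc
Final stack: "badc" (length 4)

4


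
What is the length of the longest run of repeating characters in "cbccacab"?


Input: "cbccacab"
Scanning for longest run:
  Position 1 ('b'): new char, reset run to 1
  Position 2 ('c'): new char, reset run to 1
  Position 3 ('c'): continues run of 'c', length=2
  Position 4 ('a'): new char, reset run to 1
  Position 5 ('c'): new char, reset run to 1
  Position 6 ('a'): new char, reset run to 1
  Position 7 ('b'): new char, reset run to 1
Longest run: 'c' with length 2

2


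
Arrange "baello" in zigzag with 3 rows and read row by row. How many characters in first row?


Zigzag "baello" into 3 rows:
Placing characters:
  'b' => row 0
  'a' => row 1
  'e' => row 2
  'l' => row 1
  'l' => row 0
  'o' => row 1
Rows:
  Row 0: "bl"
  Row 1: "alo"
  Row 2: "e"
First row length: 2

2


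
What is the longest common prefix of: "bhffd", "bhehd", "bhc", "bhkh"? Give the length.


Words: bhffd, bhehd, bhc, bhkh
  Position 0: all 'b' => match
  Position 1: all 'h' => match
  Position 2: ('f', 'e', 'c', 'k') => mismatch, stop
LCP = "bh" (length 2)

2


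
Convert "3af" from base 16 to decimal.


Input: "3af" in base 16
Positional expansion:
  Digit '3' (value 3) x 16^2 = 768
  Digit 'a' (value 10) x 16^1 = 160
  Digit 'f' (value 15) x 16^0 = 15
Sum = 943

943


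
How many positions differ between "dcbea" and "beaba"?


Comparing "dcbea" and "beaba" position by position:
  Position 0: 'd' vs 'b' => DIFFER
  Position 1: 'c' vs 'e' => DIFFER
  Position 2: 'b' vs 'a' => DIFFER
  Position 3: 'e' vs 'b' => DIFFER
  Position 4: 'a' vs 'a' => same
Positions that differ: 4

4


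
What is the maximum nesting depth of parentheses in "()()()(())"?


Input: "()()()(())"
Tracking depth:
  Position 0 '(': depth becomes 1
  Position 1 ')': depth becomes 0
  Position 2 '(': depth becomes 1
  Position 3 ')': depth becomes 0
  Position 4 '(': depth becomes 1
  Position 5 ')': depth becomes 0
  Position 6 '(': depth becomes 1
  Position 7 '(': depth becomes 2
  Position 8 ')': depth becomes 1
  Position 9 ')': depth becomes 0
Maximum depth reached: 2

2


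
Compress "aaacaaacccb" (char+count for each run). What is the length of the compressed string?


Input: aaacaaacccb
Runs:
  'a' x 3 => "a3"
  'c' x 1 => "c1"
  'a' x 3 => "a3"
  'c' x 3 => "c3"
  'b' x 1 => "b1"
Compressed: "a3c1a3c3b1"
Compressed length: 10

10


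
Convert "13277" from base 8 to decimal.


Input: "13277" in base 8
Positional expansion:
  Digit '1' (value 1) x 8^4 = 4096
  Digit '3' (value 3) x 8^3 = 1536
  Digit '2' (value 2) x 8^2 = 128
  Digit '7' (value 7) x 8^1 = 56
  Digit '7' (value 7) x 8^0 = 7
Sum = 5823

5823


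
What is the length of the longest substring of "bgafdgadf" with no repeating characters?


Input: "bgafdgadf"
Sliding window (track last position of each char):
  Position 0 ('b'): window [0,0] length 1 -- new best
  Position 1 ('g'): window [0,1] length 2 -- new best
  Position 2 ('a'): window [0,2] length 3 -- new best
  Position 3 ('f'): window [0,3] length 4 -- new best
  Position 4 ('d'): window [0,4] length 5 -- new best
  Position 5 ('g'): repeat (last at 1), move window start to 2
  Position 5 ('g'): window [2,5] length 4
  Position 6 ('a'): repeat (last at 2), move window start to 3
  Position 6 ('a'): window [3,6] length 4
  Position 7 ('d'): repeat (last at 4), move window start to 5
  Position 7 ('d'): window [5,7] length 3
  Position 8 ('f'): window [5,8] length 4
Longest substring with no repeats: "bgafd" with length 5

5


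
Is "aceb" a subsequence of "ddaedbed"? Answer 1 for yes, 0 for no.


Check if "aceb" is a subsequence of "ddaedbed"
Greedy scan:
  Position 0 ('d'): no match needed
  Position 1 ('d'): no match needed
  Position 2 ('a'): matches sub[0] = 'a'
  Position 3 ('e'): no match needed
  Position 4 ('d'): no match needed
  Position 5 ('b'): no match needed
  Position 6 ('e'): no match needed
  Position 7 ('d'): no match needed
Only matched 1/4 characters => not a subsequence

0


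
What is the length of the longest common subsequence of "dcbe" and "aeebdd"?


LCS of "dcbe" and "aeebdd"
DP table:
           a    e    e    b    d    d
      0    0    0    0    0    0    0
  d   0    0    0    0    0    1    1
  c   0    0    0    0    0    1    1
  b   0    0    0    0    1    1    1
  e   0    0    1    1    1    1    1
LCS length = dp[4][6] = 1

1


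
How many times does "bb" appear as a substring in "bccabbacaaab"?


Searching for "bb" in "bccabbacaaab"
Scanning each position:
  Position 0: "bc" => no
  Position 1: "cc" => no
  Position 2: "ca" => no
  Position 3: "ab" => no
  Position 4: "bb" => MATCH
  Position 5: "ba" => no
  Position 6: "ac" => no
  Position 7: "ca" => no
  Position 8: "aa" => no
  Position 9: "aa" => no
  Position 10: "ab" => no
Total occurrences: 1

1


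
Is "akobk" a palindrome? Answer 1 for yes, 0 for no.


Input: akobk
Reversed: kboka
  Compare pos 0 ('a') with pos 4 ('k'): MISMATCH
  Compare pos 1 ('k') with pos 3 ('b'): MISMATCH
Result: not a palindrome

0


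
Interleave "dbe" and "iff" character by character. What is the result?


Interleaving "dbe" and "iff":
  Position 0: 'd' from first, 'i' from second => "di"
  Position 1: 'b' from first, 'f' from second => "bf"
  Position 2: 'e' from first, 'f' from second => "ef"
Result: dibfef

dibfef


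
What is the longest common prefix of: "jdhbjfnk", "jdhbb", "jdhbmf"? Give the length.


Words: jdhbjfnk, jdhbb, jdhbmf
  Position 0: all 'j' => match
  Position 1: all 'd' => match
  Position 2: all 'h' => match
  Position 3: all 'b' => match
  Position 4: ('j', 'b', 'm') => mismatch, stop
LCP = "jdhb" (length 4)

4


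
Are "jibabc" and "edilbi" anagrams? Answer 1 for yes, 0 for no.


Strings: "jibabc", "edilbi"
Sorted first:  abbcij
Sorted second: bdeiil
Differ at position 0: 'a' vs 'b' => not anagrams

0


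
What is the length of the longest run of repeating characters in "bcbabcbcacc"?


Input: "bcbabcbcacc"
Scanning for longest run:
  Position 1 ('c'): new char, reset run to 1
  Position 2 ('b'): new char, reset run to 1
  Position 3 ('a'): new char, reset run to 1
  Position 4 ('b'): new char, reset run to 1
  Position 5 ('c'): new char, reset run to 1
  Position 6 ('b'): new char, reset run to 1
  Position 7 ('c'): new char, reset run to 1
  Position 8 ('a'): new char, reset run to 1
  Position 9 ('c'): new char, reset run to 1
  Position 10 ('c'): continues run of 'c', length=2
Longest run: 'c' with length 2

2


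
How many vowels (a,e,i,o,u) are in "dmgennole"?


Input: dmgennole
Checking each character:
  'd' at position 0: consonant
  'm' at position 1: consonant
  'g' at position 2: consonant
  'e' at position 3: vowel (running total: 1)
  'n' at position 4: consonant
  'n' at position 5: consonant
  'o' at position 6: vowel (running total: 2)
  'l' at position 7: consonant
  'e' at position 8: vowel (running total: 3)
Total vowels: 3

3


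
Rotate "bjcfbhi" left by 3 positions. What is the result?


Input: "bjcfbhi", rotate left by 3
First 3 characters: "bjc"
Remaining characters: "fbhi"
Concatenate remaining + first: "fbhi" + "bjc" = "fbhibjc"

fbhibjc


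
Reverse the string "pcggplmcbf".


Input: pcggplmcbf
Reading characters right to left:
  Position 9: 'f'
  Position 8: 'b'
  Position 7: 'c'
  Position 6: 'm'
  Position 5: 'l'
  Position 4: 'p'
  Position 3: 'g'
  Position 2: 'g'
  Position 1: 'c'
  Position 0: 'p'
Reversed: fbcmlpggcp

fbcmlpggcp


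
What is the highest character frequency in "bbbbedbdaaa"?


Input: bbbbedbdaaa
Character counts:
  'a': 3
  'b': 5
  'd': 2
  'e': 1
Maximum frequency: 5

5


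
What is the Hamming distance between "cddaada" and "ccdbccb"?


Comparing "cddaada" and "ccdbccb" position by position:
  Position 0: 'c' vs 'c' => same
  Position 1: 'd' vs 'c' => differ
  Position 2: 'd' vs 'd' => same
  Position 3: 'a' vs 'b' => differ
  Position 4: 'a' vs 'c' => differ
  Position 5: 'd' vs 'c' => differ
  Position 6: 'a' vs 'b' => differ
Total differences (Hamming distance): 5

5


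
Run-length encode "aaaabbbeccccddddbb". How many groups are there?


Input: aaaabbbeccccddddbb
Scanning for consecutive runs:
  Group 1: 'a' x 4 (positions 0-3)
  Group 2: 'b' x 3 (positions 4-6)
  Group 3: 'e' x 1 (positions 7-7)
  Group 4: 'c' x 4 (positions 8-11)
  Group 5: 'd' x 4 (positions 12-15)
  Group 6: 'b' x 2 (positions 16-17)
Total groups: 6

6


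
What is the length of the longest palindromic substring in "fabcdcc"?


Input: "fabcdcc"
Checking substrings for palindromes:
  [3:6] "cdc" (len 3) => palindrome
  [5:7] "cc" (len 2) => palindrome
Longest palindromic substring: "cdc" with length 3

3


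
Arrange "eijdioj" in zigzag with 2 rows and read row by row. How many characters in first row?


Zigzag "eijdioj" into 2 rows:
Placing characters:
  'e' => row 0
  'i' => row 1
  'j' => row 0
  'd' => row 1
  'i' => row 0
  'o' => row 1
  'j' => row 0
Rows:
  Row 0: "ejij"
  Row 1: "ido"
First row length: 4

4


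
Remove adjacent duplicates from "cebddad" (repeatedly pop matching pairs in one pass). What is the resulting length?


Input: cebddad
Stack-based adjacent duplicate removal:
  Read 'c': push. Stack: c
  Read 'e': push. Stack: ce
  Read 'b': push. Stack: ceb
  Read 'd': push. Stack: cebd
  Read 'd': matches stack top 'd' => pop. Stack: ceb
  Read 'a': push. Stack: ceba
  Read 'd': push. Stack: cebad
Final stack: "cebad" (length 5)

5


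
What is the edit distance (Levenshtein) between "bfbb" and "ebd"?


Computing edit distance: "bfbb" -> "ebd"
DP table:
           e    b    d
      0    1    2    3
  b   1    1    1    2
  f   2    2    2    2
  b   3    3    2    3
  b   4    4    3    3
Edit distance = dp[4][3] = 3

3


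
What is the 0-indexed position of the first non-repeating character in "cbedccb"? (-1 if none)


Input: cbedccb
Character frequencies:
  'b': 2
  'c': 3
  'd': 1
  'e': 1
Scanning left to right for freq == 1:
  Position 0 ('c'): freq=3, skip
  Position 1 ('b'): freq=2, skip
  Position 2 ('e'): unique! => answer = 2

2


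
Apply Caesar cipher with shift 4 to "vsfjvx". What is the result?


Caesar cipher: shift "vsfjvx" by 4
  'v' (pos 21) + 4 = pos 25 = 'z'
  's' (pos 18) + 4 = pos 22 = 'w'
  'f' (pos 5) + 4 = pos 9 = 'j'
  'j' (pos 9) + 4 = pos 13 = 'n'
  'v' (pos 21) + 4 = pos 25 = 'z'
  'x' (pos 23) + 4 = pos 1 = 'b'
Result: zwjnzb

zwjnzb


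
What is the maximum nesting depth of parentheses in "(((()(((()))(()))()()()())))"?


Input: "(((()(((()))(()))()()()())))"
Tracking depth:
  Position 0 '(': depth becomes 1
  Position 1 '(': depth becomes 2
  Position 2 '(': depth becomes 3
  Position 3 '(': depth becomes 4
  Position 4 ')': depth becomes 3
  Position 5 '(': depth becomes 4
  Position 6 '(': depth becomes 5
  Position 7 '(': depth becomes 6
  Position 8 '(': depth becomes 7
  Position 9 ')': depth becomes 6
  Position 10 ')': depth becomes 5
  Position 11 ')': depth becomes 4
  Position 12 '(': depth becomes 5
  Position 13 '(': depth becomes 6
  Position 14 ')': depth becomes 5
  Position 15 ')': depth becomes 4
  Position 16 ')': depth becomes 3
  Position 17 '(': depth becomes 4
  Position 18 ')': depth becomes 3
  Position 19 '(': depth becomes 4
  Position 20 ')': depth becomes 3
  Position 21 '(': depth becomes 4
  Position 22 ')': depth becomes 3
  Position 23 '(': depth becomes 4
  Position 24 ')': depth becomes 3
  Position 25 ')': depth becomes 2
  Position 26 ')': depth becomes 1
  Position 27 ')': depth becomes 0
Maximum depth reached: 7

7


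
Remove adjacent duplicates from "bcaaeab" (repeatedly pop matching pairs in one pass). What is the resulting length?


Input: bcaaeab
Stack-based adjacent duplicate removal:
  Read 'b': push. Stack: b
  Read 'c': push. Stack: bc
  Read 'a': push. Stack: bca
  Read 'a': matches stack top 'a' => pop. Stack: bc
  Read 'e': push. Stack: bce
  Read 'a': push. Stack: bcea
  Read 'b': push. Stack: bceab
Final stack: "bceab" (length 5)

5


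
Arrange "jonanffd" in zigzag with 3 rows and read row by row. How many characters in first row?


Zigzag "jonanffd" into 3 rows:
Placing characters:
  'j' => row 0
  'o' => row 1
  'n' => row 2
  'a' => row 1
  'n' => row 0
  'f' => row 1
  'f' => row 2
  'd' => row 1
Rows:
  Row 0: "jn"
  Row 1: "oafd"
  Row 2: "nf"
First row length: 2

2


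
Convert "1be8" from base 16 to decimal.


Input: "1be8" in base 16
Positional expansion:
  Digit '1' (value 1) x 16^3 = 4096
  Digit 'b' (value 11) x 16^2 = 2816
  Digit 'e' (value 14) x 16^1 = 224
  Digit '8' (value 8) x 16^0 = 8
Sum = 7144

7144


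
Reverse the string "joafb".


Input: joafb
Reading characters right to left:
  Position 4: 'b'
  Position 3: 'f'
  Position 2: 'a'
  Position 1: 'o'
  Position 0: 'j'
Reversed: bfaoj

bfaoj


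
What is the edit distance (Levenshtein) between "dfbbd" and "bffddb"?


Computing edit distance: "dfbbd" -> "bffddb"
DP table:
           b    f    f    d    d    b
      0    1    2    3    4    5    6
  d   1    1    2    3    3    4    5
  f   2    2    1    2    3    4    5
  b   3    2    2    2    3    4    4
  b   4    3    3    3    3    4    4
  d   5    4    4    4    3    3    4
Edit distance = dp[5][6] = 4

4


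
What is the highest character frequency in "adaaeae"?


Input: adaaeae
Character counts:
  'a': 4
  'd': 1
  'e': 2
Maximum frequency: 4

4


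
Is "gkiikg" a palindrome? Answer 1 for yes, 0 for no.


Input: gkiikg
Reversed: gkiikg
  Compare pos 0 ('g') with pos 5 ('g'): match
  Compare pos 1 ('k') with pos 4 ('k'): match
  Compare pos 2 ('i') with pos 3 ('i'): match
Result: palindrome

1


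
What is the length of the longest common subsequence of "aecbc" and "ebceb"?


LCS of "aecbc" and "ebceb"
DP table:
           e    b    c    e    b
      0    0    0    0    0    0
  a   0    0    0    0    0    0
  e   0    1    1    1    1    1
  c   0    1    1    2    2    2
  b   0    1    2    2    2    3
  c   0    1    2    3    3    3
LCS length = dp[5][5] = 3

3


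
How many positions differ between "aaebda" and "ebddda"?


Comparing "aaebda" and "ebddda" position by position:
  Position 0: 'a' vs 'e' => DIFFER
  Position 1: 'a' vs 'b' => DIFFER
  Position 2: 'e' vs 'd' => DIFFER
  Position 3: 'b' vs 'd' => DIFFER
  Position 4: 'd' vs 'd' => same
  Position 5: 'a' vs 'a' => same
Positions that differ: 4

4


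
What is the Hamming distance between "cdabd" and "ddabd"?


Comparing "cdabd" and "ddabd" position by position:
  Position 0: 'c' vs 'd' => differ
  Position 1: 'd' vs 'd' => same
  Position 2: 'a' vs 'a' => same
  Position 3: 'b' vs 'b' => same
  Position 4: 'd' vs 'd' => same
Total differences (Hamming distance): 1

1


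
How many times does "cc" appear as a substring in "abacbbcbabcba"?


Searching for "cc" in "abacbbcbabcba"
Scanning each position:
  Position 0: "ab" => no
  Position 1: "ba" => no
  Position 2: "ac" => no
  Position 3: "cb" => no
  Position 4: "bb" => no
  Position 5: "bc" => no
  Position 6: "cb" => no
  Position 7: "ba" => no
  Position 8: "ab" => no
  Position 9: "bc" => no
  Position 10: "cb" => no
  Position 11: "ba" => no
Total occurrences: 0

0


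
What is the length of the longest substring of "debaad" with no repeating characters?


Input: "debaad"
Sliding window (track last position of each char):
  Position 0 ('d'): window [0,0] length 1 -- new best
  Position 1 ('e'): window [0,1] length 2 -- new best
  Position 2 ('b'): window [0,2] length 3 -- new best
  Position 3 ('a'): window [0,3] length 4 -- new best
  Position 4 ('a'): repeat (last at 3), move window start to 4
  Position 4 ('a'): window [4,4] length 1
  Position 5 ('d'): window [4,5] length 2
Longest substring with no repeats: "deba" with length 4

4


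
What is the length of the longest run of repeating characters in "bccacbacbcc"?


Input: "bccacbacbcc"
Scanning for longest run:
  Position 1 ('c'): new char, reset run to 1
  Position 2 ('c'): continues run of 'c', length=2
  Position 3 ('a'): new char, reset run to 1
  Position 4 ('c'): new char, reset run to 1
  Position 5 ('b'): new char, reset run to 1
  Position 6 ('a'): new char, reset run to 1
  Position 7 ('c'): new char, reset run to 1
  Position 8 ('b'): new char, reset run to 1
  Position 9 ('c'): new char, reset run to 1
  Position 10 ('c'): continues run of 'c', length=2
Longest run: 'c' with length 2

2


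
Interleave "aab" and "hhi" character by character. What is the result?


Interleaving "aab" and "hhi":
  Position 0: 'a' from first, 'h' from second => "ah"
  Position 1: 'a' from first, 'h' from second => "ah"
  Position 2: 'b' from first, 'i' from second => "bi"
Result: ahahbi

ahahbi


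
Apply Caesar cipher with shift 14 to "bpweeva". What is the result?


Caesar cipher: shift "bpweeva" by 14
  'b' (pos 1) + 14 = pos 15 = 'p'
  'p' (pos 15) + 14 = pos 3 = 'd'
  'w' (pos 22) + 14 = pos 10 = 'k'
  'e' (pos 4) + 14 = pos 18 = 's'
  'e' (pos 4) + 14 = pos 18 = 's'
  'v' (pos 21) + 14 = pos 9 = 'j'
  'a' (pos 0) + 14 = pos 14 = 'o'
Result: pdkssjo

pdkssjo


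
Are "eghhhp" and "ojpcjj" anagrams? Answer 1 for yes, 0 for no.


Strings: "eghhhp", "ojpcjj"
Sorted first:  eghhhp
Sorted second: cjjjop
Differ at position 0: 'e' vs 'c' => not anagrams

0


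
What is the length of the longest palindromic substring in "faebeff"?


Input: "faebeff"
Checking substrings for palindromes:
  [2:5] "ebe" (len 3) => palindrome
  [5:7] "ff" (len 2) => palindrome
Longest palindromic substring: "ebe" with length 3

3


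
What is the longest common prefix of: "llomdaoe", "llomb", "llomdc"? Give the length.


Words: llomdaoe, llomb, llomdc
  Position 0: all 'l' => match
  Position 1: all 'l' => match
  Position 2: all 'o' => match
  Position 3: all 'm' => match
  Position 4: ('d', 'b', 'd') => mismatch, stop
LCP = "llom" (length 4)

4


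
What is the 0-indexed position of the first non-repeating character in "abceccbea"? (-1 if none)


Input: abceccbea
Character frequencies:
  'a': 2
  'b': 2
  'c': 3
  'e': 2
Scanning left to right for freq == 1:
  Position 0 ('a'): freq=2, skip
  Position 1 ('b'): freq=2, skip
  Position 2 ('c'): freq=3, skip
  Position 3 ('e'): freq=2, skip
  Position 4 ('c'): freq=3, skip
  Position 5 ('c'): freq=3, skip
  Position 6 ('b'): freq=2, skip
  Position 7 ('e'): freq=2, skip
  Position 8 ('a'): freq=2, skip
  No unique character found => answer = -1

-1


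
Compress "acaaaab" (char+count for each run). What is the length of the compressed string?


Input: acaaaab
Runs:
  'a' x 1 => "a1"
  'c' x 1 => "c1"
  'a' x 4 => "a4"
  'b' x 1 => "b1"
Compressed: "a1c1a4b1"
Compressed length: 8

8


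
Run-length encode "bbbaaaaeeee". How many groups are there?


Input: bbbaaaaeeee
Scanning for consecutive runs:
  Group 1: 'b' x 3 (positions 0-2)
  Group 2: 'a' x 4 (positions 3-6)
  Group 3: 'e' x 4 (positions 7-10)
Total groups: 3

3


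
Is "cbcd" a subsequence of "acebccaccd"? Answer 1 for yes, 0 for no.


Check if "cbcd" is a subsequence of "acebccaccd"
Greedy scan:
  Position 0 ('a'): no match needed
  Position 1 ('c'): matches sub[0] = 'c'
  Position 2 ('e'): no match needed
  Position 3 ('b'): matches sub[1] = 'b'
  Position 4 ('c'): matches sub[2] = 'c'
  Position 5 ('c'): no match needed
  Position 6 ('a'): no match needed
  Position 7 ('c'): no match needed
  Position 8 ('c'): no match needed
  Position 9 ('d'): matches sub[3] = 'd'
All 4 characters matched => is a subsequence

1


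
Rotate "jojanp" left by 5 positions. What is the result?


Input: "jojanp", rotate left by 5
First 5 characters: "jojan"
Remaining characters: "p"
Concatenate remaining + first: "p" + "jojan" = "pjojan"

pjojan


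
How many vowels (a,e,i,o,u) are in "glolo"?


Input: glolo
Checking each character:
  'g' at position 0: consonant
  'l' at position 1: consonant
  'o' at position 2: vowel (running total: 1)
  'l' at position 3: consonant
  'o' at position 4: vowel (running total: 2)
Total vowels: 2

2


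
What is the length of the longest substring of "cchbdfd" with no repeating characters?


Input: "cchbdfd"
Sliding window (track last position of each char):
  Position 0 ('c'): window [0,0] length 1 -- new best
  Position 1 ('c'): repeat (last at 0), move window start to 1
  Position 1 ('c'): window [1,1] length 1
  Position 2 ('h'): window [1,2] length 2 -- new best
  Position 3 ('b'): window [1,3] length 3 -- new best
  Position 4 ('d'): window [1,4] length 4 -- new best
  Position 5 ('f'): window [1,5] length 5 -- new best
  Position 6 ('d'): repeat (last at 4), move window start to 5
  Position 6 ('d'): window [5,6] length 2
Longest substring with no repeats: "chbdf" with length 5

5


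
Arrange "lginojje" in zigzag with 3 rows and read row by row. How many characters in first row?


Zigzag "lginojje" into 3 rows:
Placing characters:
  'l' => row 0
  'g' => row 1
  'i' => row 2
  'n' => row 1
  'o' => row 0
  'j' => row 1
  'j' => row 2
  'e' => row 1
Rows:
  Row 0: "lo"
  Row 1: "gnje"
  Row 2: "ij"
First row length: 2

2


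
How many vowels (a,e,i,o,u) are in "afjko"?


Input: afjko
Checking each character:
  'a' at position 0: vowel (running total: 1)
  'f' at position 1: consonant
  'j' at position 2: consonant
  'k' at position 3: consonant
  'o' at position 4: vowel (running total: 2)
Total vowels: 2

2


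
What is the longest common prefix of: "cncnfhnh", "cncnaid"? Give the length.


Words: cncnfhnh, cncnaid
  Position 0: all 'c' => match
  Position 1: all 'n' => match
  Position 2: all 'c' => match
  Position 3: all 'n' => match
  Position 4: ('f', 'a') => mismatch, stop
LCP = "cncn" (length 4)

4


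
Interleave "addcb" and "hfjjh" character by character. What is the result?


Interleaving "addcb" and "hfjjh":
  Position 0: 'a' from first, 'h' from second => "ah"
  Position 1: 'd' from first, 'f' from second => "df"
  Position 2: 'd' from first, 'j' from second => "dj"
  Position 3: 'c' from first, 'j' from second => "cj"
  Position 4: 'b' from first, 'h' from second => "bh"
Result: ahdfdjcjbh

ahdfdjcjbh


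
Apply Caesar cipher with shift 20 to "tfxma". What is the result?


Caesar cipher: shift "tfxma" by 20
  't' (pos 19) + 20 = pos 13 = 'n'
  'f' (pos 5) + 20 = pos 25 = 'z'
  'x' (pos 23) + 20 = pos 17 = 'r'
  'm' (pos 12) + 20 = pos 6 = 'g'
  'a' (pos 0) + 20 = pos 20 = 'u'
Result: nzrgu

nzrgu


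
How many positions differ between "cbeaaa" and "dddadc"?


Comparing "cbeaaa" and "dddadc" position by position:
  Position 0: 'c' vs 'd' => DIFFER
  Position 1: 'b' vs 'd' => DIFFER
  Position 2: 'e' vs 'd' => DIFFER
  Position 3: 'a' vs 'a' => same
  Position 4: 'a' vs 'd' => DIFFER
  Position 5: 'a' vs 'c' => DIFFER
Positions that differ: 5

5


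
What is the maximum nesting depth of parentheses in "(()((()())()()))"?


Input: "(()((()())()()))"
Tracking depth:
  Position 0 '(': depth becomes 1
  Position 1 '(': depth becomes 2
  Position 2 ')': depth becomes 1
  Position 3 '(': depth becomes 2
  Position 4 '(': depth becomes 3
  Position 5 '(': depth becomes 4
  Position 6 ')': depth becomes 3
  Position 7 '(': depth becomes 4
  Position 8 ')': depth becomes 3
  Position 9 ')': depth becomes 2
  Position 10 '(': depth becomes 3
  Position 11 ')': depth becomes 2
  Position 12 '(': depth becomes 3
  Position 13 ')': depth becomes 2
  Position 14 ')': depth becomes 1
  Position 15 ')': depth becomes 0
Maximum depth reached: 4

4


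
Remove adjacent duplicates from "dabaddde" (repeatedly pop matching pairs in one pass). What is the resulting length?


Input: dabaddde
Stack-based adjacent duplicate removal:
  Read 'd': push. Stack: d
  Read 'a': push. Stack: da
  Read 'b': push. Stack: dab
  Read 'a': push. Stack: daba
  Read 'd': push. Stack: dabad
  Read 'd': matches stack top 'd' => pop. Stack: daba
  Read 'd': push. Stack: dabad
  Read 'e': push. Stack: dabade
Final stack: "dabade" (length 6)

6


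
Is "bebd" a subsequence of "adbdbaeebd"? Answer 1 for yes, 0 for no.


Check if "bebd" is a subsequence of "adbdbaeebd"
Greedy scan:
  Position 0 ('a'): no match needed
  Position 1 ('d'): no match needed
  Position 2 ('b'): matches sub[0] = 'b'
  Position 3 ('d'): no match needed
  Position 4 ('b'): no match needed
  Position 5 ('a'): no match needed
  Position 6 ('e'): matches sub[1] = 'e'
  Position 7 ('e'): no match needed
  Position 8 ('b'): matches sub[2] = 'b'
  Position 9 ('d'): matches sub[3] = 'd'
All 4 characters matched => is a subsequence

1


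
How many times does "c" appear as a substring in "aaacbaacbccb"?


Searching for "c" in "aaacbaacbccb"
Scanning each position:
  Position 0: "a" => no
  Position 1: "a" => no
  Position 2: "a" => no
  Position 3: "c" => MATCH
  Position 4: "b" => no
  Position 5: "a" => no
  Position 6: "a" => no
  Position 7: "c" => MATCH
  Position 8: "b" => no
  Position 9: "c" => MATCH
  Position 10: "c" => MATCH
  Position 11: "b" => no
Total occurrences: 4

4


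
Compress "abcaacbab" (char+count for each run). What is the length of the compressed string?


Input: abcaacbab
Runs:
  'a' x 1 => "a1"
  'b' x 1 => "b1"
  'c' x 1 => "c1"
  'a' x 2 => "a2"
  'c' x 1 => "c1"
  'b' x 1 => "b1"
  'a' x 1 => "a1"
  'b' x 1 => "b1"
Compressed: "a1b1c1a2c1b1a1b1"
Compressed length: 16

16


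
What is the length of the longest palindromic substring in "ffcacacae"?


Input: "ffcacacae"
Checking substrings for palindromes:
  [2:7] "cacac" (len 5) => palindrome
  [3:8] "acaca" (len 5) => palindrome
  [2:5] "cac" (len 3) => palindrome
  [3:6] "aca" (len 3) => palindrome
  [4:7] "cac" (len 3) => palindrome
  [5:8] "aca" (len 3) => palindrome
Longest palindromic substring: "cacac" with length 5

5


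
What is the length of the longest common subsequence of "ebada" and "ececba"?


LCS of "ebada" and "ececba"
DP table:
           e    c    e    c    b    a
      0    0    0    0    0    0    0
  e   0    1    1    1    1    1    1
  b   0    1    1    1    1    2    2
  a   0    1    1    1    1    2    3
  d   0    1    1    1    1    2    3
  a   0    1    1    1    1    2    3
LCS length = dp[5][6] = 3

3


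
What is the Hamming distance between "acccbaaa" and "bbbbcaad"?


Comparing "acccbaaa" and "bbbbcaad" position by position:
  Position 0: 'a' vs 'b' => differ
  Position 1: 'c' vs 'b' => differ
  Position 2: 'c' vs 'b' => differ
  Position 3: 'c' vs 'b' => differ
  Position 4: 'b' vs 'c' => differ
  Position 5: 'a' vs 'a' => same
  Position 6: 'a' vs 'a' => same
  Position 7: 'a' vs 'd' => differ
Total differences (Hamming distance): 6

6


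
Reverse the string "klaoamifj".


Input: klaoamifj
Reading characters right to left:
  Position 8: 'j'
  Position 7: 'f'
  Position 6: 'i'
  Position 5: 'm'
  Position 4: 'a'
  Position 3: 'o'
  Position 2: 'a'
  Position 1: 'l'
  Position 0: 'k'
Reversed: jfimaoalk

jfimaoalk


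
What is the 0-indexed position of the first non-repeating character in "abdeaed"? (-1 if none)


Input: abdeaed
Character frequencies:
  'a': 2
  'b': 1
  'd': 2
  'e': 2
Scanning left to right for freq == 1:
  Position 0 ('a'): freq=2, skip
  Position 1 ('b'): unique! => answer = 1

1


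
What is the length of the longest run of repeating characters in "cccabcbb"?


Input: "cccabcbb"
Scanning for longest run:
  Position 1 ('c'): continues run of 'c', length=2
  Position 2 ('c'): continues run of 'c', length=3
  Position 3 ('a'): new char, reset run to 1
  Position 4 ('b'): new char, reset run to 1
  Position 5 ('c'): new char, reset run to 1
  Position 6 ('b'): new char, reset run to 1
  Position 7 ('b'): continues run of 'b', length=2
Longest run: 'c' with length 3

3


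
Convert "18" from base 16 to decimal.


Input: "18" in base 16
Positional expansion:
  Digit '1' (value 1) x 16^1 = 16
  Digit '8' (value 8) x 16^0 = 8
Sum = 24

24


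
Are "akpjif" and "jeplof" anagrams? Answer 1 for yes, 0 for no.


Strings: "akpjif", "jeplof"
Sorted first:  afijkp
Sorted second: efjlop
Differ at position 0: 'a' vs 'e' => not anagrams

0


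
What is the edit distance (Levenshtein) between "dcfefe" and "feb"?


Computing edit distance: "dcfefe" -> "feb"
DP table:
           f    e    b
      0    1    2    3
  d   1    1    2    3
  c   2    2    2    3
  f   3    2    3    3
  e   4    3    2    3
  f   5    4    3    3
  e   6    5    4    4
Edit distance = dp[6][3] = 4

4


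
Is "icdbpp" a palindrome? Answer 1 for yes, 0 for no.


Input: icdbpp
Reversed: ppbdci
  Compare pos 0 ('i') with pos 5 ('p'): MISMATCH
  Compare pos 1 ('c') with pos 4 ('p'): MISMATCH
  Compare pos 2 ('d') with pos 3 ('b'): MISMATCH
Result: not a palindrome

0


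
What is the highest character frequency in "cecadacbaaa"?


Input: cecadacbaaa
Character counts:
  'a': 5
  'b': 1
  'c': 3
  'd': 1
  'e': 1
Maximum frequency: 5

5


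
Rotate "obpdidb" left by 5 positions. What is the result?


Input: "obpdidb", rotate left by 5
First 5 characters: "obpdi"
Remaining characters: "db"
Concatenate remaining + first: "db" + "obpdi" = "dbobpdi"

dbobpdi


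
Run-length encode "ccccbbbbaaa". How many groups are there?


Input: ccccbbbbaaa
Scanning for consecutive runs:
  Group 1: 'c' x 4 (positions 0-3)
  Group 2: 'b' x 4 (positions 4-7)
  Group 3: 'a' x 3 (positions 8-10)
Total groups: 3

3


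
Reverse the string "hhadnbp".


Input: hhadnbp
Reading characters right to left:
  Position 6: 'p'
  Position 5: 'b'
  Position 4: 'n'
  Position 3: 'd'
  Position 2: 'a'
  Position 1: 'h'
  Position 0: 'h'
Reversed: pbndahh

pbndahh


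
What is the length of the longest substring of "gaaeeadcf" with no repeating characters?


Input: "gaaeeadcf"
Sliding window (track last position of each char):
  Position 0 ('g'): window [0,0] length 1 -- new best
  Position 1 ('a'): window [0,1] length 2 -- new best
  Position 2 ('a'): repeat (last at 1), move window start to 2
  Position 2 ('a'): window [2,2] length 1
  Position 3 ('e'): window [2,3] length 2
  Position 4 ('e'): repeat (last at 3), move window start to 4
  Position 4 ('e'): window [4,4] length 1
  Position 5 ('a'): window [4,5] length 2
  Position 6 ('d'): window [4,6] length 3 -- new best
  Position 7 ('c'): window [4,7] length 4 -- new best
  Position 8 ('f'): window [4,8] length 5 -- new best
Longest substring with no repeats: "eadcf" with length 5

5


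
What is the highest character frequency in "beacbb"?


Input: beacbb
Character counts:
  'a': 1
  'b': 3
  'c': 1
  'e': 1
Maximum frequency: 3

3


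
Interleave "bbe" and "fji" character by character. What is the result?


Interleaving "bbe" and "fji":
  Position 0: 'b' from first, 'f' from second => "bf"
  Position 1: 'b' from first, 'j' from second => "bj"
  Position 2: 'e' from first, 'i' from second => "ei"
Result: bfbjei

bfbjei


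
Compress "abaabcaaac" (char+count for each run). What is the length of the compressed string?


Input: abaabcaaac
Runs:
  'a' x 1 => "a1"
  'b' x 1 => "b1"
  'a' x 2 => "a2"
  'b' x 1 => "b1"
  'c' x 1 => "c1"
  'a' x 3 => "a3"
  'c' x 1 => "c1"
Compressed: "a1b1a2b1c1a3c1"
Compressed length: 14

14


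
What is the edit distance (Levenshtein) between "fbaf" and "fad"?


Computing edit distance: "fbaf" -> "fad"
DP table:
           f    a    d
      0    1    2    3
  f   1    0    1    2
  b   2    1    1    2
  a   3    2    1    2
  f   4    3    2    2
Edit distance = dp[4][3] = 2

2


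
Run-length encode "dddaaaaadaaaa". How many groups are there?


Input: dddaaaaadaaaa
Scanning for consecutive runs:
  Group 1: 'd' x 3 (positions 0-2)
  Group 2: 'a' x 5 (positions 3-7)
  Group 3: 'd' x 1 (positions 8-8)
  Group 4: 'a' x 4 (positions 9-12)
Total groups: 4

4


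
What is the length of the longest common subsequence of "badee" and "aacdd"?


LCS of "badee" and "aacdd"
DP table:
           a    a    c    d    d
      0    0    0    0    0    0
  b   0    0    0    0    0    0
  a   0    1    1    1    1    1
  d   0    1    1    1    2    2
  e   0    1    1    1    2    2
  e   0    1    1    1    2    2
LCS length = dp[5][5] = 2

2


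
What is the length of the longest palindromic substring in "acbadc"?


Input: "acbadc"
Checking substrings for palindromes:
  No multi-char palindromic substrings found
Longest palindromic substring: "a" with length 1

1


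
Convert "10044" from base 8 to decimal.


Input: "10044" in base 8
Positional expansion:
  Digit '1' (value 1) x 8^4 = 4096
  Digit '0' (value 0) x 8^3 = 0
  Digit '0' (value 0) x 8^2 = 0
  Digit '4' (value 4) x 8^1 = 32
  Digit '4' (value 4) x 8^0 = 4
Sum = 4132

4132


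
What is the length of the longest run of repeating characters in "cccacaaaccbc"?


Input: "cccacaaaccbc"
Scanning for longest run:
  Position 1 ('c'): continues run of 'c', length=2
  Position 2 ('c'): continues run of 'c', length=3
  Position 3 ('a'): new char, reset run to 1
  Position 4 ('c'): new char, reset run to 1
  Position 5 ('a'): new char, reset run to 1
  Position 6 ('a'): continues run of 'a', length=2
  Position 7 ('a'): continues run of 'a', length=3
  Position 8 ('c'): new char, reset run to 1
  Position 9 ('c'): continues run of 'c', length=2
  Position 10 ('b'): new char, reset run to 1
  Position 11 ('c'): new char, reset run to 1
Longest run: 'c' with length 3

3


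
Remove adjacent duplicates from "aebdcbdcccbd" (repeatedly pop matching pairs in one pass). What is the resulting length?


Input: aebdcbdcccbd
Stack-based adjacent duplicate removal:
  Read 'a': push. Stack: a
  Read 'e': push. Stack: ae
  Read 'b': push. Stack: aeb
  Read 'd': push. Stack: aebd
  Read 'c': push. Stack: aebdc
  Read 'b': push. Stack: aebdcb
  Read 'd': push. Stack: aebdcbd
  Read 'c': push. Stack: aebdcbdc
  Read 'c': matches stack top 'c' => pop. Stack: aebdcbd
  Read 'c': push. Stack: aebdcbdc
  Read 'b': push. Stack: aebdcbdcb
  Read 'd': push. Stack: aebdcbdcbd
Final stack: "aebdcbdcbd" (length 10)

10


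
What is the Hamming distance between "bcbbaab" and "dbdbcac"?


Comparing "bcbbaab" and "dbdbcac" position by position:
  Position 0: 'b' vs 'd' => differ
  Position 1: 'c' vs 'b' => differ
  Position 2: 'b' vs 'd' => differ
  Position 3: 'b' vs 'b' => same
  Position 4: 'a' vs 'c' => differ
  Position 5: 'a' vs 'a' => same
  Position 6: 'b' vs 'c' => differ
Total differences (Hamming distance): 5

5
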